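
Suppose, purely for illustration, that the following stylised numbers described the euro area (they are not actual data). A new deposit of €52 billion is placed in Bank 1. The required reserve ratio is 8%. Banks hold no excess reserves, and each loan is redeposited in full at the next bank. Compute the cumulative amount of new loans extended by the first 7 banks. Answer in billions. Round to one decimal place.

€264.4 billion

Bank i lends (1 − rr)^i of the original deposit: Bank 1 lends 52·0.9200 = 47.8400, Bank 2 lends 52·0.9200² = 44.0128, and so on.
Summing a geometric series: total = 52·[0.9200·(1 − 0.9200^7) / (1 − 0.9200)] ≈ 264.4077 billion.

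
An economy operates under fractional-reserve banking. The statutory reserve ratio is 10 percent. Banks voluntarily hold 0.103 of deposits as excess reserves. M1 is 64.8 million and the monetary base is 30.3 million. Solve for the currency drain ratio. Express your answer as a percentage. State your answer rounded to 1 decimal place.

Using m = M/MB = 64.8/30.3 ≈ 2.138614. From m = (1 + c)/(c + rr + e), rearranging gives 1 + c = m·(c + rr + e), so c·(1 − m) = m·(rr + e) − 1.
Hence c = [m·(rr + e) − 1]/(1 − m) = [2.138614 × (0.1 + 0.103) − 1] / (1 − 2.138614) ≈ 0.496974.

49.7%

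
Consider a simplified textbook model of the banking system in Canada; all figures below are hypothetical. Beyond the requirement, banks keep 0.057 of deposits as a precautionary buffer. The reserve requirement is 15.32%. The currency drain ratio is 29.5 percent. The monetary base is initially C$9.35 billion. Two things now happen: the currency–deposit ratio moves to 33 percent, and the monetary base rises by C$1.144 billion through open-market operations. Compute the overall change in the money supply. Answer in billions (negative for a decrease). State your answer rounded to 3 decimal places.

Before: m₁ = (1 + 0.295) / (0.1532 + 0.057 + 0.295) ≈ 2.563341, MB₁ = 9.35, so M₁ = 2.563341 × 9.35 ≈ 23.9672 billion.
After: m₂ = (1 + 0.33) / (0.1532 + 0.057 + 0.33) ≈ 2.462051, MB₂ = 9.35 + 1.144 = 10.494, so M₂ = 2.462051 × 10.494 ≈ 25.8368 billion.
ΔM = M₂ − M₁ = 25.8368 − 23.9672 = 1.8696 billion.

C$1.870 billion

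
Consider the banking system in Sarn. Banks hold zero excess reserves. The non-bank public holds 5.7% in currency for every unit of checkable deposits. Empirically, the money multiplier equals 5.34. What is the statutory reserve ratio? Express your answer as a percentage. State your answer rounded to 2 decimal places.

Using m = 5.34. Since m = (1 + c)/(c + rr + e), the denominator satisfies c + rr + e = (1 + c)/m = (1 + 0.057) / 5.34 ≈ 0.197940.
With c = 0.057 and e = 0, the statutory reserve ratio is 0.197940 − 0.057 − 0 = 0.14094.

14.09%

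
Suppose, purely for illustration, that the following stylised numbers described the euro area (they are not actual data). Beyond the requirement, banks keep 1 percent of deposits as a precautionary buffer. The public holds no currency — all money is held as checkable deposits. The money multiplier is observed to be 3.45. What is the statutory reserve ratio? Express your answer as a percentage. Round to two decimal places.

Using m = 3.45. Since m = (1 + c)/(c + rr + e), the denominator satisfies c + rr + e = (1 + c)/m = (1 + 0) / 3.45 ≈ 0.289855.
With c = 0 and e = 0.01, the statutory reserve ratio is 0.289855 − 0 − 0.01 = 0.279855.

27.99%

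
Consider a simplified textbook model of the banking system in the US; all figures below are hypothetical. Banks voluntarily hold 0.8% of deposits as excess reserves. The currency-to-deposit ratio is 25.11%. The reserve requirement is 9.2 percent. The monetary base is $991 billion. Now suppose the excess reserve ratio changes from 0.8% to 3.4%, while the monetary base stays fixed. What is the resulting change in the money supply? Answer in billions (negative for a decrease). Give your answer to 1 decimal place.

-243.5 billion

Initially m₁ = (1 + 0.2511) / (0.092 + 0.008 + 0.2511) ≈ 3.56337, so M₁ = 3.56337 × 991 ≈ 3531.2997 billion.
After the change m₂ = (1 + 0.2511) / (0.092 + 0.034 + 0.2511) ≈ 3.31769, so M₂ = 3.31769 × 991 ≈ 3287.8308 billion.
ΔM = M₂ − M₁ = 3287.8308 − 3531.2997 = -243.4689 billion.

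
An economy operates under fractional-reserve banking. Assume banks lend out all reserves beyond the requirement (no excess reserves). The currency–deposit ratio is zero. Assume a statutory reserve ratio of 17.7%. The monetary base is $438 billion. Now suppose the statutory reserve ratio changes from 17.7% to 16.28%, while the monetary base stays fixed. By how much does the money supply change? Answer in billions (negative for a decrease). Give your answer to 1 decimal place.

$215.8 billion

Initially m₁ = 1 / (0.177) ≈ 5.64972, so M₁ = 5.64972 × 438 ≈ 2474.5774 billion.
After the change m₂ = 1 / (0.1628) ≈ 6.14251, so M₂ = 6.14251 × 438 ≈ 2690.4194 billion.
ΔM = M₂ − M₁ = 2690.4194 − 2474.5774 = 215.842 billion.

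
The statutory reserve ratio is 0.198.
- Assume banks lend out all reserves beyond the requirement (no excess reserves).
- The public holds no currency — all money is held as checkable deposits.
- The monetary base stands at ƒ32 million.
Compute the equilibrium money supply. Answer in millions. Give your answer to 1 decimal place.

With no currency drain or excess reserves, the money multiplier is m = 1/rr = 1/0.198 ≈ 5.0505.
Money supply M = m × MB = 5.0505 × 32 = 161.616 million.

ƒ161.6 million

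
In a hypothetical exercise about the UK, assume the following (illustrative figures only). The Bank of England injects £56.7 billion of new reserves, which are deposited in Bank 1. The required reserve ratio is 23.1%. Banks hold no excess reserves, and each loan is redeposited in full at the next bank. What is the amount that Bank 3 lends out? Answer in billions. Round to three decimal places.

Each bank lends a fraction (1 − rr) = 0.7690 of the deposit it receives, so Bank 3 receives 56.7·0.7690^2 and lends 56.7·0.7690^3 ≈ 25.7847 billion.

£25.785 billion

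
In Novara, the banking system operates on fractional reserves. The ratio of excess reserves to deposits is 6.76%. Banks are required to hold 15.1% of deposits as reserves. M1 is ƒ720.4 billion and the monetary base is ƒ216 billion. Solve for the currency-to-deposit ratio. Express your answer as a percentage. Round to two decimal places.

Using m = M/MB = 720.4/216 ≈ 3.335185. From m = (1 + c)/(c + rr + e), rearranging gives 1 + c = m·(c + rr + e), so c·(1 − m) = m·(rr + e) − 1.
Hence c = [m·(rr + e) − 1]/(1 − m) = [3.335185 × (0.151 + 0.0676) − 1] / (1 − 3.335185) ≈ 0.116020.

11.60%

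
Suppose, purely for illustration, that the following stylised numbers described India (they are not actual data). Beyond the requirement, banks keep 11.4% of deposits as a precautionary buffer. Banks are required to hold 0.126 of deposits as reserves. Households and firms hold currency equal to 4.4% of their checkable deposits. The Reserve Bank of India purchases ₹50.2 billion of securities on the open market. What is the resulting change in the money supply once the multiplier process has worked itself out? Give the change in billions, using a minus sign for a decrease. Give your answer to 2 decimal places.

₹184.54 billion

The money multiplier is m = (1 + c) / (rr + e + c) = (1 + 0.044) / (0.126 + 0.114 + 0.044) ≈ 3.67606.
The purchase adds 50.2 billion of base, so ΔM = m × ΔMB = 3.67606 × (+50.2) ≈ 184.5382 billion.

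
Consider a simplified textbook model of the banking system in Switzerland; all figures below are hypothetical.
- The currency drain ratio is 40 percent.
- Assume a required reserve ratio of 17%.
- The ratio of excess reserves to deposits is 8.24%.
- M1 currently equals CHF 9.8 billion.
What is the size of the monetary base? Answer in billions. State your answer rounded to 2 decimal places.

The money multiplier is m = (1 + c) / (rr + e + c) = (1 + 0.4) / (0.17 + 0.0824 + 0.4) ≈ 2.1459.
MB = M / m = 9.8 / 2.1459 ≈ 4.5668 billion.

CHF 4.57 billion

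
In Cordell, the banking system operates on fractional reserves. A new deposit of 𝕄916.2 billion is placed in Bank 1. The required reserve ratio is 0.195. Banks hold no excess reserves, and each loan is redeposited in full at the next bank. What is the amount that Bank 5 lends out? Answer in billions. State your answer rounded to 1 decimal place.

𝕄309.7 billion

Each bank lends a fraction (1 − rr) = 0.8050 of the deposit it receives, so Bank 5 receives 916.2·0.8050^4 and lends 916.2·0.8050^5 ≈ 309.7203 billion.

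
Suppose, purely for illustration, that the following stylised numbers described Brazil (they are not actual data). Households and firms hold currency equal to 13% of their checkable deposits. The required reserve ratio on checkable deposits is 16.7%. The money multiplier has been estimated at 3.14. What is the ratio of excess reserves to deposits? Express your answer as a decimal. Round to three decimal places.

0.063

Using m = 3.14. Since m = (1 + c)/(c + rr + e), the denominator satisfies c + rr + e = (1 + c)/m = (1 + 0.13) / 3.14 ≈ 0.359873.
With c = 0.13 and rr = 0.167, the ratio of excess reserves to deposits is 0.359873 − 0.13 − 0.167 = 0.062873.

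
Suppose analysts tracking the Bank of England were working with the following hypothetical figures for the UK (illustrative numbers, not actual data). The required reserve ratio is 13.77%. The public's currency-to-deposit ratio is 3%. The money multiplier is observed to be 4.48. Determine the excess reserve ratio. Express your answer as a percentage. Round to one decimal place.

6.2%

Using m = 4.48. Since m = (1 + c)/(c + rr + e), the denominator satisfies c + rr + e = (1 + c)/m = (1 + 0.03) / 4.48 ≈ 0.229911.
With c = 0.03 and rr = 0.1377, the excess reserve ratio is 0.229911 − 0.03 − 0.1377 = 0.062211.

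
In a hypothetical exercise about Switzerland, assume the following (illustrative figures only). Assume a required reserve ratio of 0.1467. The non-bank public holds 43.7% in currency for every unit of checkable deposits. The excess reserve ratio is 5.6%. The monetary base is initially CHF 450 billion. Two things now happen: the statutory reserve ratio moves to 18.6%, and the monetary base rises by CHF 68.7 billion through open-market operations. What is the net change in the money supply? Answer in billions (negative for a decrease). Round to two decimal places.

CHF 86.89 billion

Before: m₁ = (1 + 0.437) / (0.1467 + 0.056 + 0.437) ≈ 2.246365, MB₁ = 450, so M₁ = 2.246365 × 450 ≈ 1010.8642 billion.
After: m₂ = (1 + 0.437) / (0.186 + 0.056 + 0.437) ≈ 2.116348, MB₂ = 450 + 68.7 = 518.7, so M₂ = 2.116348 × 518.7 ≈ 1097.7497 billion.
ΔM = M₂ − M₁ = 1097.7497 − 1010.8642 = 86.8855 billion.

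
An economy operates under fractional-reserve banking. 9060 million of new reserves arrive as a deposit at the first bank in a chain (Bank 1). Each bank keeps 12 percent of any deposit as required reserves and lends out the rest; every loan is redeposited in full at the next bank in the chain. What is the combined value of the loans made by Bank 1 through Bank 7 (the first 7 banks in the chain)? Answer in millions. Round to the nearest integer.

39288 million

Bank i lends (1 − rr)^i of the original deposit: Bank 1 lends 9060·0.8800 = 7972.8000, Bank 2 lends 9060·0.8800² = 7016.0640, and so on.
Summing a geometric series: total = 9060·[0.8800·(1 − 0.8800^7) / (1 − 0.8800)] ≈ 39287.5934 million.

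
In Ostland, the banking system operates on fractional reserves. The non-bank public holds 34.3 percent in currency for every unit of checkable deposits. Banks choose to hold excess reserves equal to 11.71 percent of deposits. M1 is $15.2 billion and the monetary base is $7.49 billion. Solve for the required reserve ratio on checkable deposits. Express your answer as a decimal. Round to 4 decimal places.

0.2017

Using m = M/MB = 15.2/7.49 ≈ 2.029372. Since m = (1 + c)/(c + rr + e), the denominator satisfies c + rr + e = (1 + c)/m = (1 + 0.343) / 2.029372 ≈ 0.661781.
With c = 0.343 and e = 0.1171, the required reserve ratio on checkable deposits is 0.661781 − 0.343 − 0.1171 = 0.201681.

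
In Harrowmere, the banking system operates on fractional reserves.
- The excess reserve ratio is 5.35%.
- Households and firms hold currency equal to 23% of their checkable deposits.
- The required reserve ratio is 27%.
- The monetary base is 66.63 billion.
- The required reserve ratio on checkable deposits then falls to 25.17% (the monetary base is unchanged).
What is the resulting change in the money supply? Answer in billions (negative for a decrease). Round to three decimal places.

5.063 billion

Initially m₁ = (1 + 0.23) / (0.27 + 0.0535 + 0.23) ≈ 2.222222, so M₁ = 2.222222 × 66.63 ≈ 148.0667 billion.
After the change m₂ = (1 + 0.23) / (0.2517 + 0.0535 + 0.23) ≈ 2.298206, so M₂ = 2.298206 × 66.63 ≈ 153.1295 billion.
ΔM = M₂ − M₁ = 153.1295 − 148.0667 = 5.0628 billion.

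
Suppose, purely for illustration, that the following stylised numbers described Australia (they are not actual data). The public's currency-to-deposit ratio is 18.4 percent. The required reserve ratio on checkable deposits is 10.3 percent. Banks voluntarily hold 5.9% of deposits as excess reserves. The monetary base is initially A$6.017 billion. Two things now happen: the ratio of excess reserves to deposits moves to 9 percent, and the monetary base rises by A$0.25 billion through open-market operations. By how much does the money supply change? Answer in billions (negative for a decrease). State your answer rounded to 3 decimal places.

-0.908 billion

Before: m₁ = (1 + 0.184) / (0.103 + 0.059 + 0.184) ≈ 3.42197, MB₁ = 6.017, so M₁ = 3.42197 × 6.017 ≈ 20.59 billion.
After: m₂ = (1 + 0.184) / (0.103 + 0.09 + 0.184) ≈ 3.14058, MB₂ = 6.017 + 0.25 = 6.267, so M₂ = 3.14058 × 6.267 ≈ 19.682 billion.
ΔM = M₂ − M₁ = 19.682 − 20.59 = -0.908 billion.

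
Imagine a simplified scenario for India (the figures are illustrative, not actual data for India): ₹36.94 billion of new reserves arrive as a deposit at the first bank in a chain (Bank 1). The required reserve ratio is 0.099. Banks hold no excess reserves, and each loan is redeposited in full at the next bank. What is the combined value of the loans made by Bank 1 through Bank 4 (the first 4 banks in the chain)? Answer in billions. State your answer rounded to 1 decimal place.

₹114.6 billion

Bank i lends (1 − rr)^i of the original deposit: Bank 1 lends 36.94·0.9010 ≈ 33.2829, Bank 2 lends 36.94·0.9010² ≈ 29.9879, and so on.
Summing a geometric series: total = 36.94·[0.9010·(1 − 0.9010^4) / (1 − 0.9010)] ≈ 114.6342 billion.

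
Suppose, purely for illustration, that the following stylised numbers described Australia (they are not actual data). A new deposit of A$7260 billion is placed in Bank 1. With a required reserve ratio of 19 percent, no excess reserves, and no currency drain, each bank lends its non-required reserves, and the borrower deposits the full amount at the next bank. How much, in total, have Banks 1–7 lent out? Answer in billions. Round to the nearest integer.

Bank i lends (1 − rr)^i of the original deposit: Bank 1 lends 7260·0.8100 = 5880.6000, Bank 2 lends 7260·0.8100² = 4763.2860, and so on.
Summing a geometric series: total = 7260·[0.8100·(1 − 0.8100^7) / (1 − 0.8100)] ≈ 23870.0386 billion.

A$23870 billion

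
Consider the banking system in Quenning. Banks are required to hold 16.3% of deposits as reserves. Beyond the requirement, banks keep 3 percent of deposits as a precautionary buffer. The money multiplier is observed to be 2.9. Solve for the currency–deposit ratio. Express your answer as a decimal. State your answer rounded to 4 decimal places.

Using m = 2.9. From m = (1 + c)/(c + rr + e), rearranging gives 1 + c = m·(c + rr + e), so c·(1 − m) = m·(rr + e) − 1.
Hence c = [m·(rr + e) − 1]/(1 − m) = [2.9 × (0.163 + 0.03) − 1] / (1 − 2.9) ≈ 0.231737.

0.2317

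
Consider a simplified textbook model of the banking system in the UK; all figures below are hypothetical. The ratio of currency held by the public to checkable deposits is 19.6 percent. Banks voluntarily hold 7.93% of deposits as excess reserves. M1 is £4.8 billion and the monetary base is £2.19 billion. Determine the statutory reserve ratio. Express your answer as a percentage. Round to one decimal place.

27.0%

Using m = M/MB = 4.8/2.19 ≈ 2.191781. Since m = (1 + c)/(c + rr + e), the denominator satisfies c + rr + e = (1 + c)/m = (1 + 0.196) / 2.191781 ≈ 0.545675.
With c = 0.196 and e = 0.0793, the statutory reserve ratio is 0.545675 − 0.196 − 0.0793 = 0.270375.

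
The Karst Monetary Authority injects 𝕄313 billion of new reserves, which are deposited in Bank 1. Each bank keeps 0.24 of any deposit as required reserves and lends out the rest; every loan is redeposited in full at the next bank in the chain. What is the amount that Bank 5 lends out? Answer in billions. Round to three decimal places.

Each bank lends a fraction (1 − rr) = 0.7600 of the deposit it receives, so Bank 5 receives 313·0.7600^4 and lends 313·0.7600^5 ≈ 79.3619 billion.

𝕄79.362 billion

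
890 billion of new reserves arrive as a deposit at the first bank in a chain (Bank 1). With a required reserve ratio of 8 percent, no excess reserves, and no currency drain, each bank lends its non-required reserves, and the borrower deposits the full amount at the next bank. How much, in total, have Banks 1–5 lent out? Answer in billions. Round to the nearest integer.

Bank i lends (1 − rr)^i of the original deposit: Bank 1 lends 890·0.9200 = 818.8000, Bank 2 lends 890·0.9200² = 753.2960, and so on.
Summing a geometric series: total = 890·[0.9200·(1 − 0.9200^5) / (1 − 0.9200)] ≈ 3489.3006 billion.

3489 billion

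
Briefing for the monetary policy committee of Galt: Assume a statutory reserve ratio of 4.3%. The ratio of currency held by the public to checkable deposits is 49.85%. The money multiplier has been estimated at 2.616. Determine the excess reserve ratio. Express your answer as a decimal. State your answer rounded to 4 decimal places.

0.0313

Using m = 2.616. Since m = (1 + c)/(c + rr + e), the denominator satisfies c + rr + e = (1 + c)/m = (1 + 0.4985) / 2.616 ≈ 0.572821.
With c = 0.4985 and rr = 0.043, the excess reserve ratio is 0.572821 − 0.4985 − 0.043 = 0.031321.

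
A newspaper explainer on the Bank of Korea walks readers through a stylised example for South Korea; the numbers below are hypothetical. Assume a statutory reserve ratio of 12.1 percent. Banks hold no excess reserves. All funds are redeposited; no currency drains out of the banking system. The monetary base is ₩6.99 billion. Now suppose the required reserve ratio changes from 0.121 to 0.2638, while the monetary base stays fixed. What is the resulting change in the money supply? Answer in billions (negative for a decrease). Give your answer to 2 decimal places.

Initially m₁ = 1 / (0.121) ≈ 8.2645, so M₁ = 8.2645 × 6.99 ≈ 57.7689 billion.
After the change m₂ = 1 / (0.2638) ≈ 3.7908, so M₂ = 3.7908 × 6.99 ≈ 26.4977 billion.
ΔM = M₂ − M₁ = 26.4977 − 57.7689 = -31.2712 billion.

-31.27 billion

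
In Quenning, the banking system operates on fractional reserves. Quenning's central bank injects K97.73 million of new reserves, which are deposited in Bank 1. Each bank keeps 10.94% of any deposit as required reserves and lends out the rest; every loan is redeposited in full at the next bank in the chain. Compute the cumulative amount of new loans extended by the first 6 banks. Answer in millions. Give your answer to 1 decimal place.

K398.6 million

Bank i lends (1 − rr)^i of the original deposit: Bank 1 lends 97.73·0.8906 ≈ 87.0383, Bank 2 lends 97.73·0.8906² ≈ 77.5163, and so on.
Summing a geometric series: total = 97.73·[0.8906·(1 − 0.8906^6) / (1 − 0.8906)] ≈ 398.5982 million.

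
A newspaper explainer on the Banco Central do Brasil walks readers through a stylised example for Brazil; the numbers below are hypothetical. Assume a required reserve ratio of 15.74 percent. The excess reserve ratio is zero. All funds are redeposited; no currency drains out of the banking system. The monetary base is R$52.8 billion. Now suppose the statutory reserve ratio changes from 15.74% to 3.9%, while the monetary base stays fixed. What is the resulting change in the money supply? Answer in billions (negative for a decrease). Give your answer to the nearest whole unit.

R$1018 billion

Initially m₁ = 1 / (0.1574) ≈ 6.3532, so M₁ = 6.3532 × 52.8 ≈ 335.449 billion.
After the change m₂ = 1 / (0.039) ≈ 25.6410, so M₂ = 25.6410 × 52.8 = 1353.8448 billion.
ΔM = M₂ − M₁ = 1353.8448 − 335.449 = 1018.3958 billion.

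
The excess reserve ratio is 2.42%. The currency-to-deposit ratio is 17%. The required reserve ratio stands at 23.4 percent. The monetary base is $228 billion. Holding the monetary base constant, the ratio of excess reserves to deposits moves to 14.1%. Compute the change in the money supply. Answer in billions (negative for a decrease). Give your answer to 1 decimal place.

Initially m₁ = (1 + 0.17) / (0.234 + 0.0242 + 0.17) ≈ 2.73237, so M₁ = 2.73237 × 228 ≈ 622.9804 billion.
After the change m₂ = (1 + 0.17) / (0.234 + 0.141 + 0.17) ≈ 2.14679, so M₂ = 2.14679 × 228 ≈ 489.4681 billion.
ΔM = M₂ − M₁ = 489.4681 − 622.9804 = -133.5123 billion.

-133.5 billion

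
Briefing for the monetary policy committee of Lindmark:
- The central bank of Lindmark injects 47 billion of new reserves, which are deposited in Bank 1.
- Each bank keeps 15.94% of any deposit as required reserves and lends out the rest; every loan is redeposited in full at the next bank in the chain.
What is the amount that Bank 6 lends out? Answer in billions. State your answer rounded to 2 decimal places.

16.58 billion

Each bank lends a fraction (1 − rr) = 0.8406 of the deposit it receives, so Bank 6 receives 47·0.8406^5 and lends 47·0.8406^6 ≈ 16.5819 billion.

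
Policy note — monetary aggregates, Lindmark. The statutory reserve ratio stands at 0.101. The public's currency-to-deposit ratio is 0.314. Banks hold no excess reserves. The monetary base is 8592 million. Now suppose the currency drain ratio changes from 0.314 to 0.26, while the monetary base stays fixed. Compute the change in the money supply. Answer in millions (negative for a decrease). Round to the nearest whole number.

2784 million

Initially m₁ = (1 + 0.314) / (0.101 + 0.314) ≈ 3.16627, so M₁ = 3.16627 × 8592 ≈ 27204.5918 million.
After the change m₂ = (1 + 0.26) / (0.101 + 0.26) ≈ 3.49030, so M₂ = 3.49030 × 8592 = 29988.6576 million.
ΔM = M₂ − M₁ = 29988.6576 − 27204.5918 = 2784.0658 million.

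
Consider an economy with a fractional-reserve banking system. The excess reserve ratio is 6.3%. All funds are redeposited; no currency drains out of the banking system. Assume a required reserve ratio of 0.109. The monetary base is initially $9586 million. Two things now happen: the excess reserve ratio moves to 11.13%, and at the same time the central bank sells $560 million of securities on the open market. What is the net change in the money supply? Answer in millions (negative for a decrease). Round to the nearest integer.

Before: m₁ = 1 / (0.109 + 0.063) ≈ 5.81395, MB₁ = 9586, so M₁ = 5.81395 × 9586 = 55732.5247 million.
After: m₂ = 1 / (0.109 + 0.1113) ≈ 4.53926, MB₂ = 9586 − 560 = 9026, so M₂ = 4.53926 × 9026 ≈ 40971.3608 million.
ΔM = M₂ − M₁ = 40971.3608 − 55732.5247 = -14761.1639 million.

-14761 million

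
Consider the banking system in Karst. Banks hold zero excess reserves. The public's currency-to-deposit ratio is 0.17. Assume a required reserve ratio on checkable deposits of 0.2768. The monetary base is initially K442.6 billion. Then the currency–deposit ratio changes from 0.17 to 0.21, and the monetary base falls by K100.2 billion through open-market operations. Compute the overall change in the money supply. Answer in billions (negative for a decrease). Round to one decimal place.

-307.9 billion

Before: m₁ = (1 + 0.17) / (0.2768 + 0.17) ≈ 2.61862, MB₁ = 442.6, so M₁ = 2.61862 × 442.6 ≈ 1159.0012 billion.
After: m₂ = (1 + 0.21) / (0.2768 + 0.21) ≈ 2.48562, MB₂ = 442.6 − 100.2 = 342.4, so M₂ = 2.48562 × 342.4 ≈ 851.0763 billion.
ΔM = M₂ − M₁ = 851.0763 − 1159.0012 = -307.9249 billion.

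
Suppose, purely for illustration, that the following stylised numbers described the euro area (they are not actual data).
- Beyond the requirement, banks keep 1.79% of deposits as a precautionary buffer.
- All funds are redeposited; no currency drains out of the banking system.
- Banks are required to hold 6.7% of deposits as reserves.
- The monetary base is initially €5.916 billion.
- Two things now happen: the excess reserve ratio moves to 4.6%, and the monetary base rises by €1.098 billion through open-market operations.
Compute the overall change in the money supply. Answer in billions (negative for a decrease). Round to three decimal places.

-7.611 billion

Before: m₁ = 1 / (0.067 + 0.0179) ≈ 11.77856, MB₁ = 5.916, so M₁ = 11.77856 × 5.916 ≈ 69.682 billion.
After: m₂ = 1 / (0.067 + 0.046) ≈ 8.84956, MB₂ = 5.916 + 1.098 = 7.014, so M₂ = 8.84956 × 7.014 ≈ 62.0708 billion.
ΔM = M₂ − M₁ = 62.0708 − 69.682 = -7.6112 billion.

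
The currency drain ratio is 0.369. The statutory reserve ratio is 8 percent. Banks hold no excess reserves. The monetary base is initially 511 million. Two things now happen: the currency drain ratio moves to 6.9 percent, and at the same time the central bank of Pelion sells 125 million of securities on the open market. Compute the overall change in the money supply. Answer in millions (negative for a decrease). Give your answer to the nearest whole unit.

Before: m₁ = (1 + 0.369) / (0.08 + 0.369) ≈ 3.0490, MB₁ = 511, so M₁ = 3.0490 × 511 = 1558.039 million.
After: m₂ = (1 + 0.069) / (0.08 + 0.069) ≈ 7.1745, MB₂ = 511 − 125 = 386, so M₂ = 7.1745 × 386 = 2769.357 million.
ΔM = M₂ − M₁ = 2769.357 − 1558.039 = 1211.318 million.

1211 million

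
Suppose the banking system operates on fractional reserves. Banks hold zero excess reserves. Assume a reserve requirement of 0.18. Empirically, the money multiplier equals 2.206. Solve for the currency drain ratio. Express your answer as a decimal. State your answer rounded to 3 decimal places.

0.500

Using m = 2.206. From m = (1 + c)/(c + rr + e), rearranging gives 1 + c = m·(c + rr + e), so c·(1 − m) = m·(rr + e) − 1.
Hence c = [m·(rr + e) − 1]/(1 − m) = [2.206 × (0.18 + 0) − 1] / (1 − 2.206) ≈ 0.499934.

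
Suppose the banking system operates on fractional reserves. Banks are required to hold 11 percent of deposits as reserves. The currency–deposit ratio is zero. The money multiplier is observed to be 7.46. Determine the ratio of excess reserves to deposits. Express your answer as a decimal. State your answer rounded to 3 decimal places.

0.024

Using m = 7.46. Since m = (1 + c)/(c + rr + e), the denominator satisfies c + rr + e = (1 + c)/m = (1 + 0) / 7.46 ≈ 0.134048.
With c = 0 and rr = 0.11, the ratio of excess reserves to deposits is 0.134048 − 0 − 0.11 = 0.024048.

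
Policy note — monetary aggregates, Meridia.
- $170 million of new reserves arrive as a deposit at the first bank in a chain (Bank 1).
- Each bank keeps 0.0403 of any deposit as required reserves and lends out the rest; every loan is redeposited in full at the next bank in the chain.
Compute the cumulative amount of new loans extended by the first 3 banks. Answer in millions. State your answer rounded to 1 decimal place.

$470.0 million

Bank i lends (1 − rr)^i of the original deposit: Bank 1 lends 170·0.9597 = 163.1490, Bank 2 lends 170·0.9597² ≈ 156.5741, and so on.
Summing a geometric series: total = 170·[0.9597·(1 − 0.9597^3) / (1 − 0.9597)] ≈ 469.9873 million.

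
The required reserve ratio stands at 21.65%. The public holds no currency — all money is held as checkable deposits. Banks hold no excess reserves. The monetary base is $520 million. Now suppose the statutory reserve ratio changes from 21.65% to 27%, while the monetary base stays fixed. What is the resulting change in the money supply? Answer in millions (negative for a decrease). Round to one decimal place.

Initially m₁ = 1 / (0.2165) ≈ 4.61894, so M₁ = 4.61894 × 520 = 2401.8488 million.
After the change m₂ = 1 / (0.27) ≈ 3.70370, so M₂ = 3.70370 × 520 = 1925.924 million.
ΔM = M₂ − M₁ = 1925.924 − 2401.8488 = -475.9248 million.

-475.9 million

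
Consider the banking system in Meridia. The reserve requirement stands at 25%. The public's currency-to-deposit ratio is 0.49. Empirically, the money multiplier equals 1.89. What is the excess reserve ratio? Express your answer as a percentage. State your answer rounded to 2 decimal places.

4.84%

Using m = 1.89. Since m = (1 + c)/(c + rr + e), the denominator satisfies c + rr + e = (1 + c)/m = (1 + 0.49) / 1.89 ≈ 0.788360.
With c = 0.49 and rr = 0.25, the excess reserve ratio is 0.788360 − 0.49 − 0.25 = 0.04836.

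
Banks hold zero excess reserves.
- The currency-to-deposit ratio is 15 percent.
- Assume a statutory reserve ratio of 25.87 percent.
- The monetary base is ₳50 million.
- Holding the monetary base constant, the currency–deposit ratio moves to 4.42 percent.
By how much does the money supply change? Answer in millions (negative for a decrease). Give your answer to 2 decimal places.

Initially m₁ = (1 + 0.15) / (0.2587 + 0.15) ≈ 2.81380, so M₁ = 2.81380 × 50 = 140.69 million.
After the change m₂ = (1 + 0.0442) / (0.2587 + 0.0442) ≈ 3.44734, so M₂ = 3.44734 × 50 = 172.367 million.
ΔM = M₂ − M₁ = 172.367 − 140.69 = 31.677 million.

₳31.68 million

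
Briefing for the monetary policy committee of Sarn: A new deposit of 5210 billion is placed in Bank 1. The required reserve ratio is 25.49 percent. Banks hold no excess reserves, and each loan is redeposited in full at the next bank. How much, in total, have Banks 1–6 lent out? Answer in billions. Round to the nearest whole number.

Bank i lends (1 − rr)^i of the original deposit: Bank 1 lends 5210·0.7451 = 3881.9710, Bank 2 lends 5210·0.7451² ≈ 2892.4566, and so on.
Summing a geometric series: total = 5210·[0.7451·(1 − 0.7451^6) / (1 − 0.7451)] ≈ 12623.4155 billion.

12623 billion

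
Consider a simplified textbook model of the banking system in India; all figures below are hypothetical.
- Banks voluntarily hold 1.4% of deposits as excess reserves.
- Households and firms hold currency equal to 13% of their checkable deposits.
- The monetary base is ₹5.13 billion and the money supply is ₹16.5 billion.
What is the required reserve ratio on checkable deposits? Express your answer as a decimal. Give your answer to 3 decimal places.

Using m = M/MB = 16.5/5.13 ≈ 3.216374. Since m = (1 + c)/(c + rr + e), the denominator satisfies c + rr + e = (1 + c)/m = (1 + 0.13) / 3.216374 ≈ 0.351327.
With c = 0.13 and e = 0.014, the required reserve ratio on checkable deposits is 0.351327 − 0.13 − 0.014 = 0.207327.

0.207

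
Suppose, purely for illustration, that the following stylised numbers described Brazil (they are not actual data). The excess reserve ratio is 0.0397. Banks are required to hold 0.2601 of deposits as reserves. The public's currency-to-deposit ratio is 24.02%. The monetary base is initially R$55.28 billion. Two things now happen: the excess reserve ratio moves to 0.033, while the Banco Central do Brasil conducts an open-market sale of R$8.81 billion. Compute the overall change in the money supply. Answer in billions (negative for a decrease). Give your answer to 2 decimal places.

-18.89 billion

Before: m₁ = (1 + 0.2402) / (0.2601 + 0.0397 + 0.2402) ≈ 2.29667, MB₁ = 55.28, so M₁ = 2.29667 × 55.28 ≈ 126.9599 billion.
After: m₂ = (1 + 0.2402) / (0.2601 + 0.033 + 0.2402) ≈ 2.32552, MB₂ = 55.28 − 8.81 = 46.47, so M₂ = 2.32552 × 46.47 ≈ 108.0669 billion.
ΔM = M₂ − M₁ = 108.0669 − 126.9599 = -18.893 billion.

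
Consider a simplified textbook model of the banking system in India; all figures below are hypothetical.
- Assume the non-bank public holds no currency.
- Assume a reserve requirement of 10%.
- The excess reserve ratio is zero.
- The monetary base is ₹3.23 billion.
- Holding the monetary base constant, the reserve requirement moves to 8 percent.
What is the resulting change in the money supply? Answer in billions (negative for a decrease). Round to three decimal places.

Initially m₁ = 1 / (0.1) = 10, so M₁ = 10 × 3.23 = 32.3 billion.
After the change m₂ = 1 / (0.08) = 12.5, so M₂ = 12.5 × 3.23 = 40.375 billion.
ΔM = M₂ − M₁ = 40.375 − 32.3 = 8.075 billion.

₹8.075 billion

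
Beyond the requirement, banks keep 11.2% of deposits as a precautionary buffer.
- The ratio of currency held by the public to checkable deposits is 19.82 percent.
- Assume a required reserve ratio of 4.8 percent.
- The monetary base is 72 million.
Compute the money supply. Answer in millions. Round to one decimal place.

240.8 million

The money multiplier is m = (1 + c) / (rr + e + c) = (1 + 0.1982) / (0.048 + 0.112 + 0.1982) ≈ 3.3451.
So M = m × MB = 3.3451 × 72 = 240.8472 million.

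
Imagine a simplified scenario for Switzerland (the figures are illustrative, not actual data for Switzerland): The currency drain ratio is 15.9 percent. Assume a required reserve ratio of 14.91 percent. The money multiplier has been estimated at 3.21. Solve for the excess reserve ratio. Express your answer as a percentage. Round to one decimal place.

5.3%

Using m = 3.21. Since m = (1 + c)/(c + rr + e), the denominator satisfies c + rr + e = (1 + c)/m = (1 + 0.159) / 3.21 ≈ 0.361059.
With c = 0.159 and rr = 0.1491, the excess reserve ratio is 0.361059 − 0.159 − 0.1491 = 0.052959.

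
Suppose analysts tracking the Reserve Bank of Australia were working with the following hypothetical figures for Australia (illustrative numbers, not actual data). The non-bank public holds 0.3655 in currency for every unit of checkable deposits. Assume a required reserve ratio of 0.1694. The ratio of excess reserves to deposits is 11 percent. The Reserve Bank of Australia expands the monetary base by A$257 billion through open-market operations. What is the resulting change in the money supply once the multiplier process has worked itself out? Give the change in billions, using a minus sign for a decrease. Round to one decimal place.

The money multiplier is m = (1 + c) / (rr + e + c) = (1 + 0.3655) / (0.1694 + 0.11 + 0.3655) ≈ 2.11738.
The purchase adds 257 billion of base, so ΔM = m × ΔMB = 2.11738 × (+257) ≈ 544.1667 billion.

A$544.2 billion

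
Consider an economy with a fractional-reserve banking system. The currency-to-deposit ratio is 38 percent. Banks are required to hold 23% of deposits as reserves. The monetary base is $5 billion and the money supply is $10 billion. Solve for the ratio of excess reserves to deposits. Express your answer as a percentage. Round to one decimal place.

8.0%

Using m = M/MB = 10/5 = 2.000000. Since m = (1 + c)/(c + rr + e), the denominator satisfies c + rr + e = (1 + c)/m = (1 + 0.38) / 2.000000 = 0.690000.
With c = 0.38 and rr = 0.23, the ratio of excess reserves to deposits is 0.690000 − 0.38 − 0.23 = 0.08.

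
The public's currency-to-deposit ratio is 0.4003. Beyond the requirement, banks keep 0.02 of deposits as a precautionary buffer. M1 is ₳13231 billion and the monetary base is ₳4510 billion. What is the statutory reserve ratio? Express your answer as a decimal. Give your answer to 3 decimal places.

Using m = M/MB = 13231/4510 ≈ 2.933703. Since m = (1 + c)/(c + rr + e), the denominator satisfies c + rr + e = (1 + c)/m = (1 + 0.4003) / 2.933703 ≈ 0.477315.
With c = 0.4003 and e = 0.02, the statutory reserve ratio is 0.477315 − 0.4003 − 0.02 = 0.057015.

0.057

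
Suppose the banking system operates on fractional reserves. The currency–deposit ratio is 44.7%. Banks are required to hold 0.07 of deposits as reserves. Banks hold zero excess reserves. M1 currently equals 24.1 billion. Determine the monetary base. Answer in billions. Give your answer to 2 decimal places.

The money multiplier is m = (1 + c) / (rr + c) = (1 + 0.447) / (0.07 + 0.447) ≈ 2.79884.
MB = M / m = 24.1 / 2.79884 ≈ 8.6107 billion.

8.61 billion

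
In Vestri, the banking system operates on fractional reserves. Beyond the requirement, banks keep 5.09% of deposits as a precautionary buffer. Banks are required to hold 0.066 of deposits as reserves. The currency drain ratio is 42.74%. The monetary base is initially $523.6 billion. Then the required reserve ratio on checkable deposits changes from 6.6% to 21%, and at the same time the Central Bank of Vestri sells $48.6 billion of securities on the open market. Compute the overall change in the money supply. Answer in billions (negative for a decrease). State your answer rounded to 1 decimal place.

Before: m₁ = (1 + 0.4274) / (0.066 + 0.0509 + 0.4274) ≈ 2.62245, MB₁ = 523.6, so M₁ = 2.62245 × 523.6 ≈ 1373.1148 billion.
After: m₂ = (1 + 0.4274) / (0.21 + 0.0509 + 0.4274) ≈ 2.07381, MB₂ = 523.6 − 48.6 = 475, so M₂ = 2.07381 × 475 ≈ 985.0598 billion.
ΔM = M₂ − M₁ = 985.0598 − 1373.1148 = -388.055 billion.

-388.1 billion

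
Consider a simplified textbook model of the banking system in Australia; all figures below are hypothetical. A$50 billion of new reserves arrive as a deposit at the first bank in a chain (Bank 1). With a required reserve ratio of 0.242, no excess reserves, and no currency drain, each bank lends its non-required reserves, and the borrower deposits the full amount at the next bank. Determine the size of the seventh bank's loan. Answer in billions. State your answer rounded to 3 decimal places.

Each bank lends a fraction (1 − rr) = 0.7580 of the deposit it receives, so Bank 7 receives 50·0.7580^6 and lends 50·0.7580^7 ≈ 7.1888 billion.

A$7.189 billion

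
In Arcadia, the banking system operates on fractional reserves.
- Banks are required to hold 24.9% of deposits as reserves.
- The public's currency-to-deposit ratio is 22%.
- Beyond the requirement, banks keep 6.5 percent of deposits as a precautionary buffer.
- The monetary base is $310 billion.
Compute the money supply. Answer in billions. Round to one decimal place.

The money multiplier is m = (1 + c) / (rr + e + c) = (1 + 0.22) / (0.249 + 0.065 + 0.22) ≈ 2.28464.
So M = m × MB = 2.28464 × 310 = 708.2384 billion.

$708.2 billion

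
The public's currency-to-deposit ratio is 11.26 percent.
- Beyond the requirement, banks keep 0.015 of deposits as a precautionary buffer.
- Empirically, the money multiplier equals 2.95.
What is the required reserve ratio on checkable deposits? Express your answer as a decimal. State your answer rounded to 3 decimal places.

0.250

Using m = 2.95. Since m = (1 + c)/(c + rr + e), the denominator satisfies c + rr + e = (1 + c)/m = (1 + 0.1126) / 2.95 ≈ 0.377153.
With c = 0.1126 and e = 0.015, the required reserve ratio on checkable deposits is 0.377153 − 0.1126 − 0.015 = 0.249553.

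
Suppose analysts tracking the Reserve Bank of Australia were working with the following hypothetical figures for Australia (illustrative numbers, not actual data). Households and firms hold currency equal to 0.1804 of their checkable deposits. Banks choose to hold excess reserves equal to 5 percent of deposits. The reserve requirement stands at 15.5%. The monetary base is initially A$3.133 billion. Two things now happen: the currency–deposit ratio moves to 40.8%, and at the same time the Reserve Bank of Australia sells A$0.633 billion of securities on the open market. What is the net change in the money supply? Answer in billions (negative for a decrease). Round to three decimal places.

Before: m₁ = (1 + 0.1804) / (0.155 + 0.05 + 0.1804) ≈ 3.06279, MB₁ = 3.133, so M₁ = 3.06279 × 3.133 ≈ 9.5957 billion.
After: m₂ = (1 + 0.408) / (0.155 + 0.05 + 0.408) ≈ 2.29690, MB₂ = 3.133 − 0.633 = 2.5, so M₂ = 2.29690 × 2.5 ≈ 5.7423 billion.
ΔM = M₂ − M₁ = 5.7423 − 9.5957 = -3.8534 billion.

-3.853 billion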